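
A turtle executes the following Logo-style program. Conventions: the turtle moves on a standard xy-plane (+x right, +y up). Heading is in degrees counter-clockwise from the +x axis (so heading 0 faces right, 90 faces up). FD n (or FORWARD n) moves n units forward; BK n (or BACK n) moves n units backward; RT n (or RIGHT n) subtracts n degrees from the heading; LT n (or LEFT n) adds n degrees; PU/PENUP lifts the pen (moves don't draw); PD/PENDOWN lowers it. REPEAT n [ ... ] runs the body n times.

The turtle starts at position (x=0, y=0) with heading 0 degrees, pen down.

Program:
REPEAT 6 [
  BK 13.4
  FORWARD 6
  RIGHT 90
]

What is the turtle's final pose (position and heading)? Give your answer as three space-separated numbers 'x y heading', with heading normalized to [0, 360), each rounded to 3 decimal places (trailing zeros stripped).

Executing turtle program step by step:
Start: pos=(0,0), heading=0, pen down
REPEAT 6 [
  -- iteration 1/6 --
  BK 13.4: (0,0) -> (-13.4,0) [heading=0, draw]
  FD 6: (-13.4,0) -> (-7.4,0) [heading=0, draw]
  RT 90: heading 0 -> 270
  -- iteration 2/6 --
  BK 13.4: (-7.4,0) -> (-7.4,13.4) [heading=270, draw]
  FD 6: (-7.4,13.4) -> (-7.4,7.4) [heading=270, draw]
  RT 90: heading 270 -> 180
  -- iteration 3/6 --
  BK 13.4: (-7.4,7.4) -> (6,7.4) [heading=180, draw]
  FD 6: (6,7.4) -> (0,7.4) [heading=180, draw]
  RT 90: heading 180 -> 90
  -- iteration 4/6 --
  BK 13.4: (0,7.4) -> (0,-6) [heading=90, draw]
  FD 6: (0,-6) -> (0,0) [heading=90, draw]
  RT 90: heading 90 -> 0
  -- iteration 5/6 --
  BK 13.4: (0,0) -> (-13.4,0) [heading=0, draw]
  FD 6: (-13.4,0) -> (-7.4,0) [heading=0, draw]
  RT 90: heading 0 -> 270
  -- iteration 6/6 --
  BK 13.4: (-7.4,0) -> (-7.4,13.4) [heading=270, draw]
  FD 6: (-7.4,13.4) -> (-7.4,7.4) [heading=270, draw]
  RT 90: heading 270 -> 180
]
Final: pos=(-7.4,7.4), heading=180, 12 segment(s) drawn

Answer: -7.4 7.4 180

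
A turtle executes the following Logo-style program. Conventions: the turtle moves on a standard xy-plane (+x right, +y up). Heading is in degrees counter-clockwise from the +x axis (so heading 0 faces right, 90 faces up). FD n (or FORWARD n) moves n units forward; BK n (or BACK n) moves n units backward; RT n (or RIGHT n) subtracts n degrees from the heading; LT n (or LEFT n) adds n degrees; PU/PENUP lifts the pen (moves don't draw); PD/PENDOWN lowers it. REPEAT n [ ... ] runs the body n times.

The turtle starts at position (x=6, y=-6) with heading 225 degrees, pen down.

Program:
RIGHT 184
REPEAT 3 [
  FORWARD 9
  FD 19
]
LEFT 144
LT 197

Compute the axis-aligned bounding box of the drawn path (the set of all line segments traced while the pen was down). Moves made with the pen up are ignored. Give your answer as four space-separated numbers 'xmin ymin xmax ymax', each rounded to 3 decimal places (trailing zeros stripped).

Executing turtle program step by step:
Start: pos=(6,-6), heading=225, pen down
RT 184: heading 225 -> 41
REPEAT 3 [
  -- iteration 1/3 --
  FD 9: (6,-6) -> (12.792,-0.095) [heading=41, draw]
  FD 19: (12.792,-0.095) -> (27.132,12.37) [heading=41, draw]
  -- iteration 2/3 --
  FD 9: (27.132,12.37) -> (33.924,18.274) [heading=41, draw]
  FD 19: (33.924,18.274) -> (48.264,30.739) [heading=41, draw]
  -- iteration 3/3 --
  FD 9: (48.264,30.739) -> (55.056,36.644) [heading=41, draw]
  FD 19: (55.056,36.644) -> (69.396,49.109) [heading=41, draw]
]
LT 144: heading 41 -> 185
LT 197: heading 185 -> 22
Final: pos=(69.396,49.109), heading=22, 6 segment(s) drawn

Segment endpoints: x in {6, 12.792, 27.132, 33.924, 48.264, 55.056, 69.396}, y in {-6, -0.095, 12.37, 18.274, 30.739, 36.644, 49.109}
xmin=6, ymin=-6, xmax=69.396, ymax=49.109

Answer: 6 -6 69.396 49.109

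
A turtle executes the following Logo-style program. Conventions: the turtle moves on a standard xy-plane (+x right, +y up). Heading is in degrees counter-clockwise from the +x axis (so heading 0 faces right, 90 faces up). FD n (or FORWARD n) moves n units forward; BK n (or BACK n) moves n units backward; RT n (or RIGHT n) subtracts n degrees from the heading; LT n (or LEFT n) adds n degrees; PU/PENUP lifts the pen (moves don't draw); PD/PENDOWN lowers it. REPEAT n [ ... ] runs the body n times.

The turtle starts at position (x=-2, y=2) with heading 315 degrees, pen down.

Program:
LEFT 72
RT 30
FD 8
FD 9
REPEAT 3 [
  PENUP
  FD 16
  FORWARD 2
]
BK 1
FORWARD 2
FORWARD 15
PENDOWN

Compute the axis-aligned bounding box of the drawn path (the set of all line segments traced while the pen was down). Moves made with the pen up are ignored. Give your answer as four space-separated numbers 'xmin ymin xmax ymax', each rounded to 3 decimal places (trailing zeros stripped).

Executing turtle program step by step:
Start: pos=(-2,2), heading=315, pen down
LT 72: heading 315 -> 27
RT 30: heading 27 -> 357
FD 8: (-2,2) -> (5.989,1.581) [heading=357, draw]
FD 9: (5.989,1.581) -> (14.977,1.11) [heading=357, draw]
REPEAT 3 [
  -- iteration 1/3 --
  PU: pen up
  FD 16: (14.977,1.11) -> (30.955,0.273) [heading=357, move]
  FD 2: (30.955,0.273) -> (32.952,0.168) [heading=357, move]
  -- iteration 2/3 --
  PU: pen up
  FD 16: (32.952,0.168) -> (48.93,-0.669) [heading=357, move]
  FD 2: (48.93,-0.669) -> (50.927,-0.774) [heading=357, move]
  -- iteration 3/3 --
  PU: pen up
  FD 16: (50.927,-0.774) -> (66.905,-1.611) [heading=357, move]
  FD 2: (66.905,-1.611) -> (68.903,-1.716) [heading=357, move]
]
BK 1: (68.903,-1.716) -> (67.904,-1.664) [heading=357, move]
FD 2: (67.904,-1.664) -> (69.901,-1.768) [heading=357, move]
FD 15: (69.901,-1.768) -> (84.881,-2.553) [heading=357, move]
PD: pen down
Final: pos=(84.881,-2.553), heading=357, 2 segment(s) drawn

Segment endpoints: x in {-2, 5.989, 14.977}, y in {1.11, 1.581, 2}
xmin=-2, ymin=1.11, xmax=14.977, ymax=2

Answer: -2 1.11 14.977 2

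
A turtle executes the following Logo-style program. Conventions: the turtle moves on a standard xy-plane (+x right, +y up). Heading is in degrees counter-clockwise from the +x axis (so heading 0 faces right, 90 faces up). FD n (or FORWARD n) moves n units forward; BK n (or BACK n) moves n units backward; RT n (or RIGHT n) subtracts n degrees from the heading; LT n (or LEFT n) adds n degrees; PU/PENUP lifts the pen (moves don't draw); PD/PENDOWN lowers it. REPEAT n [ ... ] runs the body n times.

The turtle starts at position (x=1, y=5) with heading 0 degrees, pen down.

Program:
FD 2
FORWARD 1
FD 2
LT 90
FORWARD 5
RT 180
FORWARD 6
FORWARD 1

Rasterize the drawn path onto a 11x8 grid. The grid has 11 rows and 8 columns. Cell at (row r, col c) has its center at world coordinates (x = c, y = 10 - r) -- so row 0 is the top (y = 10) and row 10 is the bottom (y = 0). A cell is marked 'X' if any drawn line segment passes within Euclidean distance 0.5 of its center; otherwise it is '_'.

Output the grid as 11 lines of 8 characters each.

Segment 0: (1,5) -> (3,5)
Segment 1: (3,5) -> (4,5)
Segment 2: (4,5) -> (6,5)
Segment 3: (6,5) -> (6,10)
Segment 4: (6,10) -> (6,4)
Segment 5: (6,4) -> (6,3)

Answer: ______X_
______X_
______X_
______X_
______X_
_XXXXXX_
______X_
______X_
________
________
________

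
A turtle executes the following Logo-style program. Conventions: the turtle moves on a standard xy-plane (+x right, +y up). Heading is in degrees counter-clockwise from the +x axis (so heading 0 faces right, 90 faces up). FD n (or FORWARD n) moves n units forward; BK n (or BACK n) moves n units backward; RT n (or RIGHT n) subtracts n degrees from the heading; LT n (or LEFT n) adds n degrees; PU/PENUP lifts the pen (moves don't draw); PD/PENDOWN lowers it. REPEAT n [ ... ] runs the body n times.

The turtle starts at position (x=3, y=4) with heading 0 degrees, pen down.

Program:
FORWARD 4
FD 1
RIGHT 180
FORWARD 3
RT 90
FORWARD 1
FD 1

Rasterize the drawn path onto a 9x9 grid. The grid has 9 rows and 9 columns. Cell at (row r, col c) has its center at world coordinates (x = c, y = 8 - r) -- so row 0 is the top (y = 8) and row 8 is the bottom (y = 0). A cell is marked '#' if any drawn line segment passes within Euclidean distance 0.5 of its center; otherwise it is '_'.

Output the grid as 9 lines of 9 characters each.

Segment 0: (3,4) -> (7,4)
Segment 1: (7,4) -> (8,4)
Segment 2: (8,4) -> (5,4)
Segment 3: (5,4) -> (5,5)
Segment 4: (5,5) -> (5,6)

Answer: _________
_________
_____#___
_____#___
___######
_________
_________
_________
_________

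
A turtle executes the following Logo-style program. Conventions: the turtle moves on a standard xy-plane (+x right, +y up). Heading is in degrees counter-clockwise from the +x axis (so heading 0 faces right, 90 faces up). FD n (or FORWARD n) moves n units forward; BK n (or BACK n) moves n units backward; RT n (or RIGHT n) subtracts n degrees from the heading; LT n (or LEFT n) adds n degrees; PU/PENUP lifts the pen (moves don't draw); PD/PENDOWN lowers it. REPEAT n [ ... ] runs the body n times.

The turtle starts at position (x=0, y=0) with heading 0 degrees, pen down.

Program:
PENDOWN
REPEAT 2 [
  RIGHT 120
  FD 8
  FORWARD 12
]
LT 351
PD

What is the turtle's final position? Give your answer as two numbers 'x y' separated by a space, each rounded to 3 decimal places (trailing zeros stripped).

Executing turtle program step by step:
Start: pos=(0,0), heading=0, pen down
PD: pen down
REPEAT 2 [
  -- iteration 1/2 --
  RT 120: heading 0 -> 240
  FD 8: (0,0) -> (-4,-6.928) [heading=240, draw]
  FD 12: (-4,-6.928) -> (-10,-17.321) [heading=240, draw]
  -- iteration 2/2 --
  RT 120: heading 240 -> 120
  FD 8: (-10,-17.321) -> (-14,-10.392) [heading=120, draw]
  FD 12: (-14,-10.392) -> (-20,0) [heading=120, draw]
]
LT 351: heading 120 -> 111
PD: pen down
Final: pos=(-20,0), heading=111, 4 segment(s) drawn

Answer: -20 0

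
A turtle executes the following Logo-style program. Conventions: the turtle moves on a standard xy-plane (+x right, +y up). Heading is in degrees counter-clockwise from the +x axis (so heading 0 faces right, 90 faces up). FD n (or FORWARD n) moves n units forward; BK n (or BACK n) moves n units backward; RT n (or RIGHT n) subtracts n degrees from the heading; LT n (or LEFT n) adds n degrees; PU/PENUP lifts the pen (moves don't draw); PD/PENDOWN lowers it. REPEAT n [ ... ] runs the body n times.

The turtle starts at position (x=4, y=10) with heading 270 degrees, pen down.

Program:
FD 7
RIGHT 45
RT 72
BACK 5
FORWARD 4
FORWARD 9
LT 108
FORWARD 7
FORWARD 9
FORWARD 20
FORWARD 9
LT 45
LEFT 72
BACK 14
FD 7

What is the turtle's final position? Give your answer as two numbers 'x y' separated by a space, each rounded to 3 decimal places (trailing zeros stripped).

Executing turtle program step by step:
Start: pos=(4,10), heading=270, pen down
FD 7: (4,10) -> (4,3) [heading=270, draw]
RT 45: heading 270 -> 225
RT 72: heading 225 -> 153
BK 5: (4,3) -> (8.455,0.73) [heading=153, draw]
FD 4: (8.455,0.73) -> (4.891,2.546) [heading=153, draw]
FD 9: (4.891,2.546) -> (-3.128,6.632) [heading=153, draw]
LT 108: heading 153 -> 261
FD 7: (-3.128,6.632) -> (-4.223,-0.282) [heading=261, draw]
FD 9: (-4.223,-0.282) -> (-5.631,-9.171) [heading=261, draw]
FD 20: (-5.631,-9.171) -> (-8.76,-28.925) [heading=261, draw]
FD 9: (-8.76,-28.925) -> (-10.168,-37.814) [heading=261, draw]
LT 45: heading 261 -> 306
LT 72: heading 306 -> 18
BK 14: (-10.168,-37.814) -> (-23.482,-42.14) [heading=18, draw]
FD 7: (-23.482,-42.14) -> (-16.825,-39.977) [heading=18, draw]
Final: pos=(-16.825,-39.977), heading=18, 10 segment(s) drawn

Answer: -16.825 -39.977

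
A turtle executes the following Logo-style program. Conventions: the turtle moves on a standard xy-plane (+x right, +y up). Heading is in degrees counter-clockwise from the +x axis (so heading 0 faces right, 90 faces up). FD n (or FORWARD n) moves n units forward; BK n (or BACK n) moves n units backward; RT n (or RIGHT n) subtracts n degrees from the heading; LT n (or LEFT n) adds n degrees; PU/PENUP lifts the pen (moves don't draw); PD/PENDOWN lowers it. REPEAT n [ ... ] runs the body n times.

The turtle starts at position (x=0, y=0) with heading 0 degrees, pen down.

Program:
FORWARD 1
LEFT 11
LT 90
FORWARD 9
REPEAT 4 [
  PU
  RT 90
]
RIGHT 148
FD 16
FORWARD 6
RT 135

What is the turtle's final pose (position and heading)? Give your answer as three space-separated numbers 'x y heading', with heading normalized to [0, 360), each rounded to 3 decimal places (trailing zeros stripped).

Executing turtle program step by step:
Start: pos=(0,0), heading=0, pen down
FD 1: (0,0) -> (1,0) [heading=0, draw]
LT 11: heading 0 -> 11
LT 90: heading 11 -> 101
FD 9: (1,0) -> (-0.717,8.835) [heading=101, draw]
REPEAT 4 [
  -- iteration 1/4 --
  PU: pen up
  RT 90: heading 101 -> 11
  -- iteration 2/4 --
  PU: pen up
  RT 90: heading 11 -> 281
  -- iteration 3/4 --
  PU: pen up
  RT 90: heading 281 -> 191
  -- iteration 4/4 --
  PU: pen up
  RT 90: heading 191 -> 101
]
RT 148: heading 101 -> 313
FD 16: (-0.717,8.835) -> (10.195,-2.867) [heading=313, move]
FD 6: (10.195,-2.867) -> (14.287,-7.255) [heading=313, move]
RT 135: heading 313 -> 178
Final: pos=(14.287,-7.255), heading=178, 2 segment(s) drawn

Answer: 14.287 -7.255 178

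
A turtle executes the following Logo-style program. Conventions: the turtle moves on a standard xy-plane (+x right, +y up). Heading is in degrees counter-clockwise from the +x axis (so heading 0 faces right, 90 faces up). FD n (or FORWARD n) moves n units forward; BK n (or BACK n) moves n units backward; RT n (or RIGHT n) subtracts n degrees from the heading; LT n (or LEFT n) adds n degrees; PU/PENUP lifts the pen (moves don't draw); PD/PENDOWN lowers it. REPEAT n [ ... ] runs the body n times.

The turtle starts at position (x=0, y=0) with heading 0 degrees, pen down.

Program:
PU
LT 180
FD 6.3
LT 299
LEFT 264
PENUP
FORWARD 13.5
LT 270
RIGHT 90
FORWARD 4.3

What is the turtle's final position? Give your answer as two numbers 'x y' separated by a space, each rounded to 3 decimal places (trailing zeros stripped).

Answer: 2.169 3.595

Derivation:
Executing turtle program step by step:
Start: pos=(0,0), heading=0, pen down
PU: pen up
LT 180: heading 0 -> 180
FD 6.3: (0,0) -> (-6.3,0) [heading=180, move]
LT 299: heading 180 -> 119
LT 264: heading 119 -> 23
PU: pen up
FD 13.5: (-6.3,0) -> (6.127,5.275) [heading=23, move]
LT 270: heading 23 -> 293
RT 90: heading 293 -> 203
FD 4.3: (6.127,5.275) -> (2.169,3.595) [heading=203, move]
Final: pos=(2.169,3.595), heading=203, 0 segment(s) drawn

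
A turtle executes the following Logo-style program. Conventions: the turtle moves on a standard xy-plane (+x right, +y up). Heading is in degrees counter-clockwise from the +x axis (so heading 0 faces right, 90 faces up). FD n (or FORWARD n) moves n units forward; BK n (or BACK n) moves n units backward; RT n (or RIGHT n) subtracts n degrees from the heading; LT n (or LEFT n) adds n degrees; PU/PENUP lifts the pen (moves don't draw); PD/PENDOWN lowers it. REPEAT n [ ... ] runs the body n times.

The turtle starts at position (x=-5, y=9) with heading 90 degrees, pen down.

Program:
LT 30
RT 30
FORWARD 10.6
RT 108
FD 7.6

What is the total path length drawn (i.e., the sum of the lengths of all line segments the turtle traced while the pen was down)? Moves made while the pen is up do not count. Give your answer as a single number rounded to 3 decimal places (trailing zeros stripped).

Executing turtle program step by step:
Start: pos=(-5,9), heading=90, pen down
LT 30: heading 90 -> 120
RT 30: heading 120 -> 90
FD 10.6: (-5,9) -> (-5,19.6) [heading=90, draw]
RT 108: heading 90 -> 342
FD 7.6: (-5,19.6) -> (2.228,17.251) [heading=342, draw]
Final: pos=(2.228,17.251), heading=342, 2 segment(s) drawn

Segment lengths:
  seg 1: (-5,9) -> (-5,19.6), length = 10.6
  seg 2: (-5,19.6) -> (2.228,17.251), length = 7.6
Total = 18.2

Answer: 18.2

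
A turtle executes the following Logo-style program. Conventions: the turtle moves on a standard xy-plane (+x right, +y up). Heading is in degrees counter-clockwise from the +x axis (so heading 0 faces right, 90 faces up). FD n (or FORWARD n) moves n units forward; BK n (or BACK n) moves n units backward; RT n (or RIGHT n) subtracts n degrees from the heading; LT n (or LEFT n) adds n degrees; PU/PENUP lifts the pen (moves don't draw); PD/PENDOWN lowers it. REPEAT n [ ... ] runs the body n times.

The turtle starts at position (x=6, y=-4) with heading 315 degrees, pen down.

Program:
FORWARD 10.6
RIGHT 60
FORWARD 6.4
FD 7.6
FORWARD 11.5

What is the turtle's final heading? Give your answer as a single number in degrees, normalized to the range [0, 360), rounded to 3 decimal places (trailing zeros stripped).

Answer: 255

Derivation:
Executing turtle program step by step:
Start: pos=(6,-4), heading=315, pen down
FD 10.6: (6,-4) -> (13.495,-11.495) [heading=315, draw]
RT 60: heading 315 -> 255
FD 6.4: (13.495,-11.495) -> (11.839,-17.677) [heading=255, draw]
FD 7.6: (11.839,-17.677) -> (9.872,-25.018) [heading=255, draw]
FD 11.5: (9.872,-25.018) -> (6.895,-36.126) [heading=255, draw]
Final: pos=(6.895,-36.126), heading=255, 4 segment(s) drawn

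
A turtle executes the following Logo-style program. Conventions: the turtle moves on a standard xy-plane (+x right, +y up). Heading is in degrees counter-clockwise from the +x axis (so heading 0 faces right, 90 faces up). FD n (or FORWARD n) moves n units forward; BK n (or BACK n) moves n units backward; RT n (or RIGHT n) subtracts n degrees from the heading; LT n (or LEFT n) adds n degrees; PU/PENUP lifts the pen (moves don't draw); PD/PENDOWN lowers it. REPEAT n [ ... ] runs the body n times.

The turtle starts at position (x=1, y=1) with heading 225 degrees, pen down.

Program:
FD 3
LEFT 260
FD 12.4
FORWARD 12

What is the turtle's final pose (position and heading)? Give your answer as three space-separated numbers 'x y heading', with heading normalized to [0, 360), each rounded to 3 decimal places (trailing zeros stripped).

Executing turtle program step by step:
Start: pos=(1,1), heading=225, pen down
FD 3: (1,1) -> (-1.121,-1.121) [heading=225, draw]
LT 260: heading 225 -> 125
FD 12.4: (-1.121,-1.121) -> (-8.234,9.036) [heading=125, draw]
FD 12: (-8.234,9.036) -> (-15.117,18.866) [heading=125, draw]
Final: pos=(-15.117,18.866), heading=125, 3 segment(s) drawn

Answer: -15.117 18.866 125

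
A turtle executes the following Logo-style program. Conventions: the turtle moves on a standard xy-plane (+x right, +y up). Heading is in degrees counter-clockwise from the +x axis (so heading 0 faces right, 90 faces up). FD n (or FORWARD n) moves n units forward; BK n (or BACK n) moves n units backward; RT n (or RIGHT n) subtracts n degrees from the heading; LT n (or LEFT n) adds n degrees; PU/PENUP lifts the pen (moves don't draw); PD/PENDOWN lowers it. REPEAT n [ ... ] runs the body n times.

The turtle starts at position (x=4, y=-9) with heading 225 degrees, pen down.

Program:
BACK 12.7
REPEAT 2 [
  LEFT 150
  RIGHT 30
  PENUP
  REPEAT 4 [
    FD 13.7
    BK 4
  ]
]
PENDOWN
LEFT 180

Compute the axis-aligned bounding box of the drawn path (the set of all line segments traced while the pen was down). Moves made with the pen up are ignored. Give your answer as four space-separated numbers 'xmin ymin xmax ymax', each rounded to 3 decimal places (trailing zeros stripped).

Executing turtle program step by step:
Start: pos=(4,-9), heading=225, pen down
BK 12.7: (4,-9) -> (12.98,-0.02) [heading=225, draw]
REPEAT 2 [
  -- iteration 1/2 --
  LT 150: heading 225 -> 15
  RT 30: heading 15 -> 345
  PU: pen up
  REPEAT 4 [
    -- iteration 1/4 --
    FD 13.7: (12.98,-0.02) -> (26.213,-3.566) [heading=345, move]
    BK 4: (26.213,-3.566) -> (22.35,-2.53) [heading=345, move]
    -- iteration 2/4 --
    FD 13.7: (22.35,-2.53) -> (35.583,-6.076) [heading=345, move]
    BK 4: (35.583,-6.076) -> (31.719,-5.041) [heading=345, move]
    -- iteration 3/4 --
    FD 13.7: (31.719,-5.041) -> (44.952,-8.587) [heading=345, move]
    BK 4: (44.952,-8.587) -> (41.089,-7.551) [heading=345, move]
    -- iteration 4/4 --
    FD 13.7: (41.089,-7.551) -> (54.322,-11.097) [heading=345, move]
    BK 4: (54.322,-11.097) -> (50.458,-10.062) [heading=345, move]
  ]
  -- iteration 2/2 --
  LT 150: heading 345 -> 135
  RT 30: heading 135 -> 105
  PU: pen up
  REPEAT 4 [
    -- iteration 1/4 --
    FD 13.7: (50.458,-10.062) -> (46.912,3.171) [heading=105, move]
    BK 4: (46.912,3.171) -> (47.948,-0.692) [heading=105, move]
    -- iteration 2/4 --
    FD 13.7: (47.948,-0.692) -> (44.402,12.541) [heading=105, move]
    BK 4: (44.402,12.541) -> (45.437,8.677) [heading=105, move]
    -- iteration 3/4 --
    FD 13.7: (45.437,8.677) -> (41.891,21.91) [heading=105, move]
    BK 4: (41.891,21.91) -> (42.927,18.047) [heading=105, move]
    -- iteration 4/4 --
    FD 13.7: (42.927,18.047) -> (39.381,31.28) [heading=105, move]
    BK 4: (39.381,31.28) -> (40.416,27.416) [heading=105, move]
  ]
]
PD: pen down
LT 180: heading 105 -> 285
Final: pos=(40.416,27.416), heading=285, 1 segment(s) drawn

Segment endpoints: x in {4, 12.98}, y in {-9, -0.02}
xmin=4, ymin=-9, xmax=12.98, ymax=-0.02

Answer: 4 -9 12.98 -0.02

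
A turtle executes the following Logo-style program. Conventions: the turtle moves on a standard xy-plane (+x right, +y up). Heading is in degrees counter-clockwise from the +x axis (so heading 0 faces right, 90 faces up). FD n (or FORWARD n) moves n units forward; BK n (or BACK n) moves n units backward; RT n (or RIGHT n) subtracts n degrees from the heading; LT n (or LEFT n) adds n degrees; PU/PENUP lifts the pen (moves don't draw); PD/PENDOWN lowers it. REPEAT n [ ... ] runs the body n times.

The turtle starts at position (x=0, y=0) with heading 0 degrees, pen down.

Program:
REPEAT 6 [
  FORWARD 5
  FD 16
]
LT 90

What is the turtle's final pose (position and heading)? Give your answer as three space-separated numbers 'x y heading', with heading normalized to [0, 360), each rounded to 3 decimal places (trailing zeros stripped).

Answer: 126 0 90

Derivation:
Executing turtle program step by step:
Start: pos=(0,0), heading=0, pen down
REPEAT 6 [
  -- iteration 1/6 --
  FD 5: (0,0) -> (5,0) [heading=0, draw]
  FD 16: (5,0) -> (21,0) [heading=0, draw]
  -- iteration 2/6 --
  FD 5: (21,0) -> (26,0) [heading=0, draw]
  FD 16: (26,0) -> (42,0) [heading=0, draw]
  -- iteration 3/6 --
  FD 5: (42,0) -> (47,0) [heading=0, draw]
  FD 16: (47,0) -> (63,0) [heading=0, draw]
  -- iteration 4/6 --
  FD 5: (63,0) -> (68,0) [heading=0, draw]
  FD 16: (68,0) -> (84,0) [heading=0, draw]
  -- iteration 5/6 --
  FD 5: (84,0) -> (89,0) [heading=0, draw]
  FD 16: (89,0) -> (105,0) [heading=0, draw]
  -- iteration 6/6 --
  FD 5: (105,0) -> (110,0) [heading=0, draw]
  FD 16: (110,0) -> (126,0) [heading=0, draw]
]
LT 90: heading 0 -> 90
Final: pos=(126,0), heading=90, 12 segment(s) drawn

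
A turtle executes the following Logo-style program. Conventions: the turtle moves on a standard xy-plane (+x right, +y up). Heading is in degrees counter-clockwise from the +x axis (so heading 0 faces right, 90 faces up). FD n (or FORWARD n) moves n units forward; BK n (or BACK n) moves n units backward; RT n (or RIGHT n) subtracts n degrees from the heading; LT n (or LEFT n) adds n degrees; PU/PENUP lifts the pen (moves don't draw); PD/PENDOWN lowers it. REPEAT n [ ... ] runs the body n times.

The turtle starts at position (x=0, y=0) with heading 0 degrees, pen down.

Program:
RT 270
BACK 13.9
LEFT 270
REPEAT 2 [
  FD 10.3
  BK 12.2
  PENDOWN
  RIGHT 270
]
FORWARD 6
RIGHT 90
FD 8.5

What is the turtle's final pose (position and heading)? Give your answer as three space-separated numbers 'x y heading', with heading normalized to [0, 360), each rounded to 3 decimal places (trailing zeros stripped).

Answer: -7.9 -7.3 90

Derivation:
Executing turtle program step by step:
Start: pos=(0,0), heading=0, pen down
RT 270: heading 0 -> 90
BK 13.9: (0,0) -> (0,-13.9) [heading=90, draw]
LT 270: heading 90 -> 0
REPEAT 2 [
  -- iteration 1/2 --
  FD 10.3: (0,-13.9) -> (10.3,-13.9) [heading=0, draw]
  BK 12.2: (10.3,-13.9) -> (-1.9,-13.9) [heading=0, draw]
  PD: pen down
  RT 270: heading 0 -> 90
  -- iteration 2/2 --
  FD 10.3: (-1.9,-13.9) -> (-1.9,-3.6) [heading=90, draw]
  BK 12.2: (-1.9,-3.6) -> (-1.9,-15.8) [heading=90, draw]
  PD: pen down
  RT 270: heading 90 -> 180
]
FD 6: (-1.9,-15.8) -> (-7.9,-15.8) [heading=180, draw]
RT 90: heading 180 -> 90
FD 8.5: (-7.9,-15.8) -> (-7.9,-7.3) [heading=90, draw]
Final: pos=(-7.9,-7.3), heading=90, 7 segment(s) drawn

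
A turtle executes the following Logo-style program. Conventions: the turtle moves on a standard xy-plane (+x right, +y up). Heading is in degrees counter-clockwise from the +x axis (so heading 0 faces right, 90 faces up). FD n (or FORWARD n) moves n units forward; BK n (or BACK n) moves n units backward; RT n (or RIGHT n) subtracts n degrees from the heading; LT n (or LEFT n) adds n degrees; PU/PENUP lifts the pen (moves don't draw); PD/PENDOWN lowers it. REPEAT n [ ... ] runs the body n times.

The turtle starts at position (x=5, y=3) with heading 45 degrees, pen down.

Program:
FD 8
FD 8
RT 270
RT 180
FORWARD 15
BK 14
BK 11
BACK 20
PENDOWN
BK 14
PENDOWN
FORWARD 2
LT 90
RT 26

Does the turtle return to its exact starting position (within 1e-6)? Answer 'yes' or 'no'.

Executing turtle program step by step:
Start: pos=(5,3), heading=45, pen down
FD 8: (5,3) -> (10.657,8.657) [heading=45, draw]
FD 8: (10.657,8.657) -> (16.314,14.314) [heading=45, draw]
RT 270: heading 45 -> 135
RT 180: heading 135 -> 315
FD 15: (16.314,14.314) -> (26.92,3.707) [heading=315, draw]
BK 14: (26.92,3.707) -> (17.021,13.607) [heading=315, draw]
BK 11: (17.021,13.607) -> (9.243,21.385) [heading=315, draw]
BK 20: (9.243,21.385) -> (-4.899,35.527) [heading=315, draw]
PD: pen down
BK 14: (-4.899,35.527) -> (-14.799,45.426) [heading=315, draw]
PD: pen down
FD 2: (-14.799,45.426) -> (-13.385,44.012) [heading=315, draw]
LT 90: heading 315 -> 45
RT 26: heading 45 -> 19
Final: pos=(-13.385,44.012), heading=19, 8 segment(s) drawn

Start position: (5, 3)
Final position: (-13.385, 44.012)
Distance = 44.944; >= 1e-6 -> NOT closed

Answer: no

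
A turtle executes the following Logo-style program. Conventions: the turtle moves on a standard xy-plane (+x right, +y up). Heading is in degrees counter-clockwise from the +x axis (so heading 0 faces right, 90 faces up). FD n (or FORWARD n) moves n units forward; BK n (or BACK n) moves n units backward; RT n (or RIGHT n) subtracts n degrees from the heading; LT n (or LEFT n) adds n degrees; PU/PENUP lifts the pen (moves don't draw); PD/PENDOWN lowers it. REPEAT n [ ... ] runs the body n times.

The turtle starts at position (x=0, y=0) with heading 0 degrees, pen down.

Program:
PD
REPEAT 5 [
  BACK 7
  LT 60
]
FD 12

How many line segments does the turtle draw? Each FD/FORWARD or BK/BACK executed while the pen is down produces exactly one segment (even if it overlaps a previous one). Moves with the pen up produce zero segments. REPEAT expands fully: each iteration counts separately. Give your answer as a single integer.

Answer: 6

Derivation:
Executing turtle program step by step:
Start: pos=(0,0), heading=0, pen down
PD: pen down
REPEAT 5 [
  -- iteration 1/5 --
  BK 7: (0,0) -> (-7,0) [heading=0, draw]
  LT 60: heading 0 -> 60
  -- iteration 2/5 --
  BK 7: (-7,0) -> (-10.5,-6.062) [heading=60, draw]
  LT 60: heading 60 -> 120
  -- iteration 3/5 --
  BK 7: (-10.5,-6.062) -> (-7,-12.124) [heading=120, draw]
  LT 60: heading 120 -> 180
  -- iteration 4/5 --
  BK 7: (-7,-12.124) -> (0,-12.124) [heading=180, draw]
  LT 60: heading 180 -> 240
  -- iteration 5/5 --
  BK 7: (0,-12.124) -> (3.5,-6.062) [heading=240, draw]
  LT 60: heading 240 -> 300
]
FD 12: (3.5,-6.062) -> (9.5,-16.454) [heading=300, draw]
Final: pos=(9.5,-16.454), heading=300, 6 segment(s) drawn
Segments drawn: 6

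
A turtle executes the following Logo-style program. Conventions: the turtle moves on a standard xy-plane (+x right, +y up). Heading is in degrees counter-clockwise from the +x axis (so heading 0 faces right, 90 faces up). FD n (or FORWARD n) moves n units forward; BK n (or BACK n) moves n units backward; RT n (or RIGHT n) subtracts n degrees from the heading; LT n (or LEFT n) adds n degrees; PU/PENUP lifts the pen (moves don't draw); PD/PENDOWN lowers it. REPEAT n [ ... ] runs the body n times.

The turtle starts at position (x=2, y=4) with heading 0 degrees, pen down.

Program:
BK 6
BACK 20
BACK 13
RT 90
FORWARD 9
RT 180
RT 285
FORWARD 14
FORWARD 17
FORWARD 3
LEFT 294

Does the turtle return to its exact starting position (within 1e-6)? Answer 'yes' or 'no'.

Answer: no

Derivation:
Executing turtle program step by step:
Start: pos=(2,4), heading=0, pen down
BK 6: (2,4) -> (-4,4) [heading=0, draw]
BK 20: (-4,4) -> (-24,4) [heading=0, draw]
BK 13: (-24,4) -> (-37,4) [heading=0, draw]
RT 90: heading 0 -> 270
FD 9: (-37,4) -> (-37,-5) [heading=270, draw]
RT 180: heading 270 -> 90
RT 285: heading 90 -> 165
FD 14: (-37,-5) -> (-50.523,-1.377) [heading=165, draw]
FD 17: (-50.523,-1.377) -> (-66.944,3.023) [heading=165, draw]
FD 3: (-66.944,3.023) -> (-69.841,3.8) [heading=165, draw]
LT 294: heading 165 -> 99
Final: pos=(-69.841,3.8), heading=99, 7 segment(s) drawn

Start position: (2, 4)
Final position: (-69.841, 3.8)
Distance = 71.842; >= 1e-6 -> NOT closed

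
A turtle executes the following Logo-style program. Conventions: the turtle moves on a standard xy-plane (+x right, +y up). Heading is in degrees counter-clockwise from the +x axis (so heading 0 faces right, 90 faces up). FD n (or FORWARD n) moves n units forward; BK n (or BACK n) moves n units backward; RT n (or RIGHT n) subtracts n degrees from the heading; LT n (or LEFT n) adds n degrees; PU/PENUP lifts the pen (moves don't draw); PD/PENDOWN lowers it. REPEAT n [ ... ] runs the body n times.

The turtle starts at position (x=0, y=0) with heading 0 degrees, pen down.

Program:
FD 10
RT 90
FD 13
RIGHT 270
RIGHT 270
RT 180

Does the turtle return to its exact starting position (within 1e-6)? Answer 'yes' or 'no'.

Executing turtle program step by step:
Start: pos=(0,0), heading=0, pen down
FD 10: (0,0) -> (10,0) [heading=0, draw]
RT 90: heading 0 -> 270
FD 13: (10,0) -> (10,-13) [heading=270, draw]
RT 270: heading 270 -> 0
RT 270: heading 0 -> 90
RT 180: heading 90 -> 270
Final: pos=(10,-13), heading=270, 2 segment(s) drawn

Start position: (0, 0)
Final position: (10, -13)
Distance = 16.401; >= 1e-6 -> NOT closed

Answer: no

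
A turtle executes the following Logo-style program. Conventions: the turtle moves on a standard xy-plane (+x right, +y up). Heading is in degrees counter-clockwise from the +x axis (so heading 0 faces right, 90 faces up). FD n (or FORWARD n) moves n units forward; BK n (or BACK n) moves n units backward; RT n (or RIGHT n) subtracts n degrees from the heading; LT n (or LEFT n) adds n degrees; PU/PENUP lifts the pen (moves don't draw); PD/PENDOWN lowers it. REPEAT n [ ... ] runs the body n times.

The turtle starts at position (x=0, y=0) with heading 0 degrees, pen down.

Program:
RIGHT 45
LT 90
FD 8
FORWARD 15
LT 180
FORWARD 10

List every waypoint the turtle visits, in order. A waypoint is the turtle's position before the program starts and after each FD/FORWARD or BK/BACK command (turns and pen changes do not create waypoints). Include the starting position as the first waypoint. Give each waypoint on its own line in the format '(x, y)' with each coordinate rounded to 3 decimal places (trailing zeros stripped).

Executing turtle program step by step:
Start: pos=(0,0), heading=0, pen down
RT 45: heading 0 -> 315
LT 90: heading 315 -> 45
FD 8: (0,0) -> (5.657,5.657) [heading=45, draw]
FD 15: (5.657,5.657) -> (16.263,16.263) [heading=45, draw]
LT 180: heading 45 -> 225
FD 10: (16.263,16.263) -> (9.192,9.192) [heading=225, draw]
Final: pos=(9.192,9.192), heading=225, 3 segment(s) drawn
Waypoints (4 total):
(0, 0)
(5.657, 5.657)
(16.263, 16.263)
(9.192, 9.192)

Answer: (0, 0)
(5.657, 5.657)
(16.263, 16.263)
(9.192, 9.192)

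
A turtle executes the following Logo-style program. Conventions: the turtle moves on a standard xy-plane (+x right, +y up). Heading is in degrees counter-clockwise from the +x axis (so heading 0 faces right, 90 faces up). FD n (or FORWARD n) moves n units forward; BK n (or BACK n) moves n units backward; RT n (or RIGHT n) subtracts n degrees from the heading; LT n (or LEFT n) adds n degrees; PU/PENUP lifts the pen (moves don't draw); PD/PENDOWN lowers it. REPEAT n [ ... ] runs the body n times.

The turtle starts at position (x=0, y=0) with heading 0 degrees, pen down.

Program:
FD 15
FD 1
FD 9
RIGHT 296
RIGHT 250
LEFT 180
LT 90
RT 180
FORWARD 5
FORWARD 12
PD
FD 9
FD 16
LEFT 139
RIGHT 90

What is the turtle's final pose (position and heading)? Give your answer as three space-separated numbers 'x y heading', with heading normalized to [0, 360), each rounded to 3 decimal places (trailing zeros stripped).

Executing turtle program step by step:
Start: pos=(0,0), heading=0, pen down
FD 15: (0,0) -> (15,0) [heading=0, draw]
FD 1: (15,0) -> (16,0) [heading=0, draw]
FD 9: (16,0) -> (25,0) [heading=0, draw]
RT 296: heading 0 -> 64
RT 250: heading 64 -> 174
LT 180: heading 174 -> 354
LT 90: heading 354 -> 84
RT 180: heading 84 -> 264
FD 5: (25,0) -> (24.477,-4.973) [heading=264, draw]
FD 12: (24.477,-4.973) -> (23.223,-16.907) [heading=264, draw]
PD: pen down
FD 9: (23.223,-16.907) -> (22.282,-25.858) [heading=264, draw]
FD 16: (22.282,-25.858) -> (20.61,-41.77) [heading=264, draw]
LT 139: heading 264 -> 43
RT 90: heading 43 -> 313
Final: pos=(20.61,-41.77), heading=313, 7 segment(s) drawn

Answer: 20.61 -41.77 313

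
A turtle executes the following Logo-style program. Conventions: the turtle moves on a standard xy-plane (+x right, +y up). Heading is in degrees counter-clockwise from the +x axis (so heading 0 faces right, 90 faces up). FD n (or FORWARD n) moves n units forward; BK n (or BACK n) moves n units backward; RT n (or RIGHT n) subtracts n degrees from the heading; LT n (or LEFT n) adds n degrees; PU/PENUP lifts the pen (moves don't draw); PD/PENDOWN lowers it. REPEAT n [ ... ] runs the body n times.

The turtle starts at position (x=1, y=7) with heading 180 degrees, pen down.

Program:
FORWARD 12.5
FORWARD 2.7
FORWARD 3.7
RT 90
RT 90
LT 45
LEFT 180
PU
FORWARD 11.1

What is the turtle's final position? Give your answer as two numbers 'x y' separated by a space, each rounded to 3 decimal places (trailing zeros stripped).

Answer: -25.749 -0.849

Derivation:
Executing turtle program step by step:
Start: pos=(1,7), heading=180, pen down
FD 12.5: (1,7) -> (-11.5,7) [heading=180, draw]
FD 2.7: (-11.5,7) -> (-14.2,7) [heading=180, draw]
FD 3.7: (-14.2,7) -> (-17.9,7) [heading=180, draw]
RT 90: heading 180 -> 90
RT 90: heading 90 -> 0
LT 45: heading 0 -> 45
LT 180: heading 45 -> 225
PU: pen up
FD 11.1: (-17.9,7) -> (-25.749,-0.849) [heading=225, move]
Final: pos=(-25.749,-0.849), heading=225, 3 segment(s) drawn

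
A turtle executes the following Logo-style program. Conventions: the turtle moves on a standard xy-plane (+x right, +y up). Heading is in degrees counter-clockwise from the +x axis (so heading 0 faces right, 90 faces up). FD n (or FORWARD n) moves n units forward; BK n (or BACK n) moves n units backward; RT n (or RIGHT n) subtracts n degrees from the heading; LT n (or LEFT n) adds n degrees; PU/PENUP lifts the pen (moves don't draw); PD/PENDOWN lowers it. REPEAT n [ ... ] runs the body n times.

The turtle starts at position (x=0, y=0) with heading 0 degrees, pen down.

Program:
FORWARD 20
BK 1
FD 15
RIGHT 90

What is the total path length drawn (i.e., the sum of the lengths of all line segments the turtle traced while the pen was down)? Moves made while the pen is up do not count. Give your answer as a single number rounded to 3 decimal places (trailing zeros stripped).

Executing turtle program step by step:
Start: pos=(0,0), heading=0, pen down
FD 20: (0,0) -> (20,0) [heading=0, draw]
BK 1: (20,0) -> (19,0) [heading=0, draw]
FD 15: (19,0) -> (34,0) [heading=0, draw]
RT 90: heading 0 -> 270
Final: pos=(34,0), heading=270, 3 segment(s) drawn

Segment lengths:
  seg 1: (0,0) -> (20,0), length = 20
  seg 2: (20,0) -> (19,0), length = 1
  seg 3: (19,0) -> (34,0), length = 15
Total = 36

Answer: 36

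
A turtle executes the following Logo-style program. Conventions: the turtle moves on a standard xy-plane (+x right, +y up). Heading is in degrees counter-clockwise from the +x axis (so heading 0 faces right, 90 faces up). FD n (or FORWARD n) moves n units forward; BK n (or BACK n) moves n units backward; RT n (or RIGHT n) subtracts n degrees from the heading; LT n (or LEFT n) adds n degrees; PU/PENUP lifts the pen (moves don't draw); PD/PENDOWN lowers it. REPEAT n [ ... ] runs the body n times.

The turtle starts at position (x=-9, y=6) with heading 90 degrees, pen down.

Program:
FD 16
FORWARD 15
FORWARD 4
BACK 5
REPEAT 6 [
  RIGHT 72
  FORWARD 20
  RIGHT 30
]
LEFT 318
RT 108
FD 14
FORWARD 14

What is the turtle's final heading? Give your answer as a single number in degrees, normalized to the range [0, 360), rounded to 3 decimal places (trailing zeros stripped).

Answer: 48

Derivation:
Executing turtle program step by step:
Start: pos=(-9,6), heading=90, pen down
FD 16: (-9,6) -> (-9,22) [heading=90, draw]
FD 15: (-9,22) -> (-9,37) [heading=90, draw]
FD 4: (-9,37) -> (-9,41) [heading=90, draw]
BK 5: (-9,41) -> (-9,36) [heading=90, draw]
REPEAT 6 [
  -- iteration 1/6 --
  RT 72: heading 90 -> 18
  FD 20: (-9,36) -> (10.021,42.18) [heading=18, draw]
  RT 30: heading 18 -> 348
  -- iteration 2/6 --
  RT 72: heading 348 -> 276
  FD 20: (10.021,42.18) -> (12.112,22.29) [heading=276, draw]
  RT 30: heading 276 -> 246
  -- iteration 3/6 --
  RT 72: heading 246 -> 174
  FD 20: (12.112,22.29) -> (-7.779,24.38) [heading=174, draw]
  RT 30: heading 174 -> 144
  -- iteration 4/6 --
  RT 72: heading 144 -> 72
  FD 20: (-7.779,24.38) -> (-1.598,43.402) [heading=72, draw]
  RT 30: heading 72 -> 42
  -- iteration 5/6 --
  RT 72: heading 42 -> 330
  FD 20: (-1.598,43.402) -> (15.722,33.402) [heading=330, draw]
  RT 30: heading 330 -> 300
  -- iteration 6/6 --
  RT 72: heading 300 -> 228
  FD 20: (15.722,33.402) -> (2.339,18.539) [heading=228, draw]
  RT 30: heading 228 -> 198
]
LT 318: heading 198 -> 156
RT 108: heading 156 -> 48
FD 14: (2.339,18.539) -> (11.707,28.943) [heading=48, draw]
FD 14: (11.707,28.943) -> (21.075,39.347) [heading=48, draw]
Final: pos=(21.075,39.347), heading=48, 12 segment(s) drawn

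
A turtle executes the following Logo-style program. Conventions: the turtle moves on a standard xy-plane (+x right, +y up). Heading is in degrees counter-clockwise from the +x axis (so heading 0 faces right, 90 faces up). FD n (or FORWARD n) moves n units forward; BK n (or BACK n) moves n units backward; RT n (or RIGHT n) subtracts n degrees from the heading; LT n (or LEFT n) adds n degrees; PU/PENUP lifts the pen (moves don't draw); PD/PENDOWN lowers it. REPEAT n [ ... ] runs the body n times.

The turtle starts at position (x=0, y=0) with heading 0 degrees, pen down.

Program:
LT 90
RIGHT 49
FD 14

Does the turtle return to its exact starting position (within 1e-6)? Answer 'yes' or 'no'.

Answer: no

Derivation:
Executing turtle program step by step:
Start: pos=(0,0), heading=0, pen down
LT 90: heading 0 -> 90
RT 49: heading 90 -> 41
FD 14: (0,0) -> (10.566,9.185) [heading=41, draw]
Final: pos=(10.566,9.185), heading=41, 1 segment(s) drawn

Start position: (0, 0)
Final position: (10.566, 9.185)
Distance = 14; >= 1e-6 -> NOT closed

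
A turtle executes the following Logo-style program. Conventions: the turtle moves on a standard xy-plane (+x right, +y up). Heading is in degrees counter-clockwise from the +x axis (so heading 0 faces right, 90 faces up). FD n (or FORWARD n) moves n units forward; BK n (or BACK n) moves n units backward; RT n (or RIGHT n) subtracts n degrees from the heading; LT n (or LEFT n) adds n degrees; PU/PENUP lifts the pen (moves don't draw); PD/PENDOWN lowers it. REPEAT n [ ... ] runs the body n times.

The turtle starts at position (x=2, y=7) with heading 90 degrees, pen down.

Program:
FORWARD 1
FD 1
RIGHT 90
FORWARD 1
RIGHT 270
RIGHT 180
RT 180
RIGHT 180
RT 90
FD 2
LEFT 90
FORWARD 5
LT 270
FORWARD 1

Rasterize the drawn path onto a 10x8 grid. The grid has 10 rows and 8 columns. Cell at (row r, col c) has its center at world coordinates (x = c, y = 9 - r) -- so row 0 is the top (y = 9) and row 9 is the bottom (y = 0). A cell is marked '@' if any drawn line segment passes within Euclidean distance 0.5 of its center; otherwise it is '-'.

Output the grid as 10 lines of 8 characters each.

Answer: -@@@----
-@@-----
-@@-----
-@------
-@------
@@------
--------
--------
--------
--------

Derivation:
Segment 0: (2,7) -> (2,8)
Segment 1: (2,8) -> (2,9)
Segment 2: (2,9) -> (3,9)
Segment 3: (3,9) -> (1,9)
Segment 4: (1,9) -> (1,4)
Segment 5: (1,4) -> (0,4)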